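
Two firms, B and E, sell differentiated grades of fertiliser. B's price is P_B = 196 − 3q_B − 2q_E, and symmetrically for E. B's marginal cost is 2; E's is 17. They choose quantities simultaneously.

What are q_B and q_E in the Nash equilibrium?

Firm B's profit: π = q_B(196 − 3q_B − 2q_E) − 2q_B.
∂π/∂q_B = 194 − 6q_B − 2q_E = 0 ⇒ q_B = 97/3 − (1/3)q_E.
Similarly q_E = 179/6 − (1/3)q_B.
Substituting the second reaction function into the first: q_B = 97/3 − (1/3)(179/6 − (1/3)q_B), which gives (8/9)q_B = 403/18 ⇒ q_B = 25.1875.
Then q_E = 179/6 − (1/3)·25.1875 = 21.4375.

25.1875, 21.4375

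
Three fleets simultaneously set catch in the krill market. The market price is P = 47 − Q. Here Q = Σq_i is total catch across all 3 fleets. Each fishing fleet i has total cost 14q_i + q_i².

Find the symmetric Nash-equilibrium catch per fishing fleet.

A representative fishing fleet's profit is π_i = q_i(47 − Q) − 14q_i − q_i², with Q = q_i + Σ_{j≠i} q_j.
First-order condition: 33 − 4q_i − Σ_{j≠i} q_j = 0.
In a symmetric equilibrium every fishing fleet chooses the same q, so Σ_{j≠i} q_j = 2q. The condition becomes 33 − 6q = 0, giving q = 33/6 = 5.5.

5.5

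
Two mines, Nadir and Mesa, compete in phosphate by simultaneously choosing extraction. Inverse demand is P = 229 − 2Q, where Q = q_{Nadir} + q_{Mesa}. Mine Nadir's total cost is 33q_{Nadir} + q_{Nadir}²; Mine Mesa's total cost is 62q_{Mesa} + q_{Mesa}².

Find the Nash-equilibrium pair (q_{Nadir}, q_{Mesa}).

26.3125, 19.0625

Mine Nadir's profit: π = q_{Nadir}(229 − 2(q_{Nadir} + q_{Mesa})) − 33q_{Nadir} − q_{Nadir}².
∂π/∂q_{Nadir} = 196 − 6q_{Nadir} − 2q_{Mesa} = 0, so q_{Nadir} = 98/3 − (1/3)q_{Mesa}.
By the same steps for Mesa: q_{Mesa} = 167/6 − (1/3)q_{Nadir}.
Plugging q_{Mesa} into Nadir's best response: q_{Nadir} = 98/3 − (1/3)(167/6 − (1/3)q_{Nadir}) ⇒ (8/9)q_{Nadir} = 421/18, so q_{Nadir} = 26.3125.
Then q_{Mesa} = 167/6 − (1/3)·26.3125 = 19.0625.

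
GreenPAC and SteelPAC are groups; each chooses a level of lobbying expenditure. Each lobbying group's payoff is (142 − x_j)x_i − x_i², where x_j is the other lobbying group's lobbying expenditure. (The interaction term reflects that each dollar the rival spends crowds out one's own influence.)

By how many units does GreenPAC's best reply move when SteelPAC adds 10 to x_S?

GreenPAC's payoff is (142 − x_S)x_G − x_G².
∂π/∂x_G = 142 − x_S − 2x_G = 0, so x_G = 71 − 0.5x_S.
The reaction-function slope is −0.5, so a 10-unit rise in x_S moves x_G by −0.5 × 10 = −5. GreenPAC's best response falls — the actions are strategic substitutes.

-5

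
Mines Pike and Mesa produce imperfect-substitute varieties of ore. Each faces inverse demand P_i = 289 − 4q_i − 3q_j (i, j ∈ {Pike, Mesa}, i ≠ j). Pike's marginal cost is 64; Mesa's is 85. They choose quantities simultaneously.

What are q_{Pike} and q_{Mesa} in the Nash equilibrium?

21.6, 17.4

Mine Pike's profit: π = q_{Pike}(289 − 4q_{Pike} − 3q_{Mesa}) − 64q_{Pike}.
∂π/∂q_{Pike} = 225 − 8q_{Pike} − 3q_{Mesa} = 0 ⇒ q_{Pike} = 28.125 − 0.375q_{Mesa}.
Similarly q_{Mesa} = 25.5 − 0.375q_{Pike}.
Solving the two reaction functions simultaneously: (1 − (−0.375)(−0.375))q_{Pike} = 28.125 − 0.375·25.5, so (55/64)q_{Pike} = 18.5625 and q_{Pike} = 21.6.
Then q_{Mesa} = 25.5 − 0.375·21.6 = 17.4.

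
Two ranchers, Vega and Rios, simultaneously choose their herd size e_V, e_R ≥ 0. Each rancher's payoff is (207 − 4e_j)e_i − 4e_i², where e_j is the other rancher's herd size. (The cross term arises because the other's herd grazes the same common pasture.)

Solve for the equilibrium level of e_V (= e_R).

17.25

Vega's payoff is (207 − 4e_R)e_V − 4e_V².
∂π/∂e_V = 207 − 4e_R − 8e_V = 0, so e_V = 25.875 − 0.5e_R.
Setting e_V = e_R in the reaction function: e_V = 25.875 − 0.5e_V, so e_V = 25.875 / 1.5 = 17.25.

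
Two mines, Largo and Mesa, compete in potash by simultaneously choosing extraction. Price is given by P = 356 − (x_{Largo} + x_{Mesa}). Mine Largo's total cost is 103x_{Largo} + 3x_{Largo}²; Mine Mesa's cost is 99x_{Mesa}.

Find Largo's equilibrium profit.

Mine Largo's profit: π = x_{Largo}(356 − (x_{Largo} + x_{Mesa})) − 103x_{Largo} − 3x_{Largo}².
∂π/∂x_{Largo} = 253 − 8x_{Largo} − x_{Mesa} = 0, so x_{Largo} = 31.625 − 0.125x_{Mesa}.
For Mesa: ∂π/∂x_{Mesa} = 257 − 2x_{Mesa} − x_{Largo} = 0 ⇒ x_{Mesa} = 128.5 − 0.5x_{Largo}.
Solving the two reaction functions simultaneously: (1 − (−0.125)(−0.5))x_{Largo} = 31.625 − 0.125·128.5, so 0.9375x_{Largo} = 15.5625 and x_{Largo} = 16.6.
Then x_{Mesa} = 128.5 − 0.5·16.6 = 120.2.
Price P = 356 − 136.8 = 219.2.
Largo's profit: (219.2 − 103)·16.6 − 3(16.6)² = 1102.24.

1102.24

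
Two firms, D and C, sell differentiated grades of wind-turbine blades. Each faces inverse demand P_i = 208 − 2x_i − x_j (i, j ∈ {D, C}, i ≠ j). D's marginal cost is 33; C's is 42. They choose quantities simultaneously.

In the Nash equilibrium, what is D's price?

104.2

Firm D's profit: π = x_D(208 − 2x_D − x_C) − 33x_D.
∂π/∂x_D = 175 − 4x_D − x_C = 0 ⇒ x_D = 43.75 − 0.25x_C.
Similarly x_C = 41.5 − 0.25x_D.
Solving the two reaction functions simultaneously: (1 − (−0.25)(−0.25))x_D = 43.75 − 0.25·41.5, so 0.9375x_D = 33.375 and x_D = 35.6.
Then x_C = 41.5 − 0.25·35.6 = 32.6.
P_D = 208 − 2·35.6 − 32.6 = 104.2.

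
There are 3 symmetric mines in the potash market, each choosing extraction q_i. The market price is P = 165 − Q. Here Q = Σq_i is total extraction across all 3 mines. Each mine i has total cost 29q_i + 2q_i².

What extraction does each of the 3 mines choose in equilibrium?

A representative mine's profit is π_i = q_i(165 − Q) − 29q_i − 2q_i², with Q = q_i + Σ_{j≠i} q_j.
First-order condition: 136 − 6q_i − Σ_{j≠i} q_j = 0.
With identical mines, set every q_j = q: then 136 − 6q − 2q = 0, i.e. q = 136/8 = 17.

17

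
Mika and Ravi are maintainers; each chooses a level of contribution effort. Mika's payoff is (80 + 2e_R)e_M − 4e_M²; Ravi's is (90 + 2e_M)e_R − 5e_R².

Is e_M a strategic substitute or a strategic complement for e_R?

Expanding Mika's payoff: 80e_M + 2e_Re_M − 4e_M².
∂π/∂e_M = 80 + 2e_R − 8e_M = 0, so e_M = 10 + 0.25e_R.
The best-response slope de_M/de_R = 0.25 > 0: the reaction function is upward-sloping, so the choices are strategic complements.

strategic complements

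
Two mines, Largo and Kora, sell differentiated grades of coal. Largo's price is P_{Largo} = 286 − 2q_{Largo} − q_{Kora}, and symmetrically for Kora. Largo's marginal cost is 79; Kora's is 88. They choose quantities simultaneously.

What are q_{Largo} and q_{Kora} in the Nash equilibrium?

Mine Largo's profit: π = q_{Largo}(286 − 2q_{Largo} − q_{Kora}) − 79q_{Largo}.
∂π/∂q_{Largo} = 207 − 4q_{Largo} − q_{Kora} = 0 ⇒ q_{Largo} = 51.75 − 0.25q_{Kora}.
Similarly q_{Kora} = 49.5 − 0.25q_{Largo}.
Substituting the second reaction function into the first: q_{Largo} = 51.75 − 0.25(49.5 − 0.25q_{Largo}), which gives 0.9375q_{Largo} = 39.375 ⇒ q_{Largo} = 42.
Then q_{Kora} = 49.5 − 0.25·42 = 39.

42, 39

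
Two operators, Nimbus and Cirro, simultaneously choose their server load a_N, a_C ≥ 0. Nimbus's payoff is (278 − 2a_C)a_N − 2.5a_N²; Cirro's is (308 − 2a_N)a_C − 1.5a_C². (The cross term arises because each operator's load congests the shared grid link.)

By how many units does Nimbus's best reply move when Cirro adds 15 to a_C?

Expanding Nimbus's payoff: 278a_N − 2a_Ca_N − 2.5a_N².
∂π/∂a_N = 278 − 2a_C − 5a_N = 0, so a_N = 55.6 − 0.4a_C.
The reaction-function slope is −0.4, so a 15-unit rise in a_C moves a_N by −0.4 × 15 = −6. Nimbus's best response falls — the actions are strategic substitutes.

-6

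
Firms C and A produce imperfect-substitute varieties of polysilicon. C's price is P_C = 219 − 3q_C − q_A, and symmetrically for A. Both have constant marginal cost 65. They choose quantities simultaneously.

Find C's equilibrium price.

131

Firm C's profit: π = q_C(219 − 3q_C − q_A) − 65q_C.
∂π/∂q_C = 154 − 6q_C − q_A = 0 ⇒ q_C = 77/3 − (1/6)q_A.
By symmetry q_A = q_C; substituting into the reaction function, (7/6)q_C = 77/3 and q_C = 22.
P_C = 219 − 3·22 − 22 = 131.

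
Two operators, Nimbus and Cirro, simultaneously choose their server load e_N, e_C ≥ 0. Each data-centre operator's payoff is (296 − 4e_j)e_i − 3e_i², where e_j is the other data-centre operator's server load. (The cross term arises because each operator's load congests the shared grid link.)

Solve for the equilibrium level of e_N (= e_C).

29.6

Nimbus's payoff is (296 − 4e_C)e_N − 3e_N².
∂π/∂e_N = 296 − 4e_C − 6e_N = 0, so e_N = 148/3 − (2/3)e_C.
By symmetry e_C = e_N; substituting into the reaction function, (5/3)e_N = 148/3 and e_N = 29.6.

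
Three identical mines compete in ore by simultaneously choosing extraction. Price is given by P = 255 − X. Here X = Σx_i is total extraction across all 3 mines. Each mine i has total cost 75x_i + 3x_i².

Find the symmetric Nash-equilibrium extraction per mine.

18

A representative mine's profit is π_i = x_i(255 − X) − 75x_i − 3x_i², with X = x_i + Σ_{j≠i} x_j.
First-order condition: 180 − 8x_i − Σ_{j≠i} x_j = 0.
In a symmetric equilibrium every mine chooses the same x, so Σ_{j≠i} x_j = 2x. The condition becomes 180 − 10x = 0, giving x = 180/10 = 18.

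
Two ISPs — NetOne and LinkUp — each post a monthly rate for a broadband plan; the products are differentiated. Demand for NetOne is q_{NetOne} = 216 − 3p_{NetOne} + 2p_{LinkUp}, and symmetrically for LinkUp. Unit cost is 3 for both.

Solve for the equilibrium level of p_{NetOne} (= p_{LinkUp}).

56.25

NetOne's profit: π = (p_{NetOne} − 3)(216 − 3p_{NetOne} + 2p_{LinkUp}).
∂π/∂p_{NetOne} = 225 − 6p_{NetOne} + 2p_{LinkUp} = 0 ⇒ p_{NetOne} = 37.5 + (1/3)p_{LinkUp}.
Setting p_{NetOne} = p_{LinkUp} in the reaction function: p_{NetOne} = 37.5 + (1/3)p_{NetOne}, so p_{NetOne} = 37.5 / (2/3) = 56.25.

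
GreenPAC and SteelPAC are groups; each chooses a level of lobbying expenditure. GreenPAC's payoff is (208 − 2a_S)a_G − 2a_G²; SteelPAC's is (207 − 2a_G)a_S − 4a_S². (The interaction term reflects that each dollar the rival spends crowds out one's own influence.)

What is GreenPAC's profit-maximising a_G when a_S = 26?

39

Expanding GreenPAC's payoff: 208a_G − 2a_Sa_G − 2a_G².
∂π/∂a_G = 208 − 2a_S − 4a_G = 0, so a_G = 52 − 0.5a_S.
At a_S = 26: a_G = 52 − 0.5·26 = 39.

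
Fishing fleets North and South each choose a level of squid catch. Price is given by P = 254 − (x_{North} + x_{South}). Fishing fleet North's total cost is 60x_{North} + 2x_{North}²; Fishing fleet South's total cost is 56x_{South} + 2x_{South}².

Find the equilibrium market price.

Fishing fleet North's profit: π = x_{North}(254 − (x_{North} + x_{South})) − 60x_{North} − 2x_{North}².
∂π/∂x_{North} = 194 − 6x_{North} − x_{South} = 0, so x_{North} = 97/3 − (1/6)x_{South}.
By the same steps for South: x_{South} = 33 − (1/6)x_{North}.
Solving the two reaction functions simultaneously: (1 − (−1/6)(−1/6))x_{North} = 97/3 − (1/6)·33, so (35/36)x_{North} = 161/6 and x_{North} = 27.6.
Then x_{South} = 33 − (1/6)·27.6 = 28.4.
Equilibrium price: P = 254 − 56 = 198.

198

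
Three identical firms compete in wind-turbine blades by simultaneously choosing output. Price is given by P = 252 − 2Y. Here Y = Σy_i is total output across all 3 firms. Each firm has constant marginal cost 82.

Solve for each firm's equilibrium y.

21.25

A representative firm's profit is π_i = y_i(252 − 2Y) − 82y_i, with Y = y_i + Σ_{j≠i} y_j.
First-order condition: 170 − 4y_i − 2Σ_{j≠i} y_j = 0.
Imposing symmetry (y_j = y for all j) turns Σ_{j≠i} y_j into 2y, so 170 = 8y and y = 21.25.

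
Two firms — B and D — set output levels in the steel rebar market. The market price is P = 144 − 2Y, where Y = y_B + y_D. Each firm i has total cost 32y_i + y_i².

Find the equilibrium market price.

Firm B's profit: π = y_B(144 − 2(y_B + y_D)) − 32y_B − y_B².
∂π/∂y_B = 112 − 6y_B − 2y_D = 0, so y_B = 56/3 − (1/3)y_D.
By symmetry y_D = y_B; substituting into the reaction function, (4/3)y_B = 56/3 and y_B = 14.
Equilibrium price: P = 144 − 2·28 = 88.

88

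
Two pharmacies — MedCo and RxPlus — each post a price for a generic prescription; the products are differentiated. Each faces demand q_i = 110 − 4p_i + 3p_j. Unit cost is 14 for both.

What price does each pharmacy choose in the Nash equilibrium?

33.2

MedCo's profit: π = (p_{MedCo} − 14)(110 − 4p_{MedCo} + 3p_{RxPlus}).
∂π/∂p_{MedCo} = 166 − 8p_{MedCo} + 3p_{RxPlus} = 0 ⇒ p_{MedCo} = 20.75 + 0.375p_{RxPlus}.
The game is symmetric, so in equilibrium p_{RxPlus} = p_{MedCo}: the reaction function gives 0.625p_{MedCo} = 20.75, hence p_{MedCo} = 33.2.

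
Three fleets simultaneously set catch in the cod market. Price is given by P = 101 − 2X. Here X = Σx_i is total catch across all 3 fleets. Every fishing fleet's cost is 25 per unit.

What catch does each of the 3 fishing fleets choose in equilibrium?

9.5

A representative fishing fleet's profit is π_i = x_i(101 − 2X) − 25x_i, with X = x_i + Σ_{j≠i} x_j.
First-order condition: 76 − 4x_i − 2Σ_{j≠i} x_j = 0.
Imposing symmetry (x_j = x for all j) turns Σ_{j≠i} x_j into 2x, so 76 = 8x and x = 9.5.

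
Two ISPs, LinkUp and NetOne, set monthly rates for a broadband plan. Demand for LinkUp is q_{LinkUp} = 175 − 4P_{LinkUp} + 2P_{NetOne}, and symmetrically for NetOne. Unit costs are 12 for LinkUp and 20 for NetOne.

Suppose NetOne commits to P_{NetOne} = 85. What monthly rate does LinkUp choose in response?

LinkUp's profit: π = (P_{LinkUp} − 12)(175 − 4P_{LinkUp} + 2P_{NetOne}).
∂π/∂P_{LinkUp} = 223 − 8P_{LinkUp} + 2P_{NetOne} = 0 ⇒ P_{LinkUp} = 27.875 + 0.25P_{NetOne}.
At P_{NetOne} = 85: P_{LinkUp} = 27.875 + 0.25·85 = 49.125.

49.125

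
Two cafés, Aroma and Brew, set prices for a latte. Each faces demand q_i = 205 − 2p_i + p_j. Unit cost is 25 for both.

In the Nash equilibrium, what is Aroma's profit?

Aroma's profit: π = (p_{Aroma} − 25)(205 − 2p_{Aroma} + p_{Brew}).
∂π/∂p_{Aroma} = 255 − 4p_{Aroma} + p_{Brew} = 0 ⇒ p_{Aroma} = 63.75 + 0.25p_{Brew}.
By symmetry p_{Brew} = p_{Aroma}; substituting into the reaction function, 0.75p_{Aroma} = 63.75 and p_{Aroma} = 85.
q_{Aroma} = 205 − 2·85 + 85 = 120.
Profit = (85 − 25)·120 = 7200.

7200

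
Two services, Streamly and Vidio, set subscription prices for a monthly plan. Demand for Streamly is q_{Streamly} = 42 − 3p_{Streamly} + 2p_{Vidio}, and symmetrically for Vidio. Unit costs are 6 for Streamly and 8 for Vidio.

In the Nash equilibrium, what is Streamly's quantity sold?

28.125

Streamly's profit: π = (p_{Streamly} − 6)(42 − 3p_{Streamly} + 2p_{Vidio}).
∂π/∂p_{Streamly} = 60 − 6p_{Streamly} + 2p_{Vidio} = 0 ⇒ p_{Streamly} = 10 + (1/3)p_{Vidio}.
Similarly p_{Vidio} = 11 + (1/3)p_{Streamly}.
Plugging p_{Vidio} into Streamly's best response: p_{Streamly} = 10 + (1/3)(11 + (1/3)p_{Streamly}) ⇒ (8/9)p_{Streamly} = 41/3, so p_{Streamly} = 15.375.
Then p_{Vidio} = 11 + (1/3)·15.375 = 16.125.
q_{Streamly} = 42 − 3·15.375 + 2·16.125 = 28.125.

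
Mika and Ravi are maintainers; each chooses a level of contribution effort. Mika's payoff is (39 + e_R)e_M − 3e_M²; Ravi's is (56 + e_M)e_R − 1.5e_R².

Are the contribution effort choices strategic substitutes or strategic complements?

Expanding Mika's payoff: 39e_M + e_Re_M − 3e_M².
∂π/∂e_M = 39 + e_R − 6e_M = 0, so e_M = 6.5 + (1/6)e_R.
The best-response slope de_M/de_R = 1/6 > 0: the reaction function is upward-sloping, so the choices are strategic complements.

strategic complements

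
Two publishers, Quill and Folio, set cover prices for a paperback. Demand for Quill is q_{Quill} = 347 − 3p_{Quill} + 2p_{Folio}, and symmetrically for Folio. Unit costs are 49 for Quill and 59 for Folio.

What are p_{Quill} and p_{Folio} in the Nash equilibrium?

125.375, 129.125

Quill's profit: π = (p_{Quill} − 49)(347 − 3p_{Quill} + 2p_{Folio}).
∂π/∂p_{Quill} = 494 − 6p_{Quill} + 2p_{Folio} = 0 ⇒ p_{Quill} = 247/3 + (1/3)p_{Folio}.
Similarly p_{Folio} = 262/3 + (1/3)p_{Quill}.
Plugging p_{Folio} into Quill's best response: p_{Quill} = 247/3 + (1/3)(262/3 + (1/3)p_{Quill}) ⇒ (8/9)p_{Quill} = 1003/9, so p_{Quill} = 125.375.
Then p_{Folio} = 262/3 + (1/3)·125.375 = 129.125.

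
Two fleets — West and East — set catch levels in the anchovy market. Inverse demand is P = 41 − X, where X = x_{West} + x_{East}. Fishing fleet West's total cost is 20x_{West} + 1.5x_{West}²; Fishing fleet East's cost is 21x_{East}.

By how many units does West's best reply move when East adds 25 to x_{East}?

-5

Fishing fleet West's profit: π = x_{West}(41 − (x_{West} + x_{East})) − 20x_{West} − 1.5x_{West}².
∂π/∂x_{West} = 21 − 5x_{West} − x_{East} = 0, so x_{West} = 4.2 − 0.2x_{East}.
The reaction-function slope is −0.2, so a 25-unit rise in x_{East} moves x_{West} by −0.2 × 25 = −5. West's best response falls — the actions are strategic substitutes.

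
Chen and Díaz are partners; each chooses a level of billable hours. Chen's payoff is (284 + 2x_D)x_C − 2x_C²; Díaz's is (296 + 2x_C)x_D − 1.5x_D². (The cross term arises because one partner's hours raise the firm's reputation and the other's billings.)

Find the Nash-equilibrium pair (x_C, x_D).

Expanding Chen's payoff: 284x_C + 2x_Dx_C − 2x_C².
∂π/∂x_C = 284 + 2x_D − 4x_C = 0, so x_C = 71 + 0.5x_D.
Likewise for Díaz: x_D = 296/3 + (2/3)x_C.
Solving the two reaction functions simultaneously: (1 − (0.5)(2/3))x_C = 71 + 0.5·(296/3), so (2/3)x_C = 361/3 and x_C = 180.5.
Then x_D = 296/3 + (2/3)·180.5 = 219.

180.5, 219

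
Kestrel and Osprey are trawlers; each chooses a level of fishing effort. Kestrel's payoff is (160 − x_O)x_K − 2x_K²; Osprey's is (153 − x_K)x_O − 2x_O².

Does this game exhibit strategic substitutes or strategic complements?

Expanding Kestrel's payoff: 160x_K − x_Ox_K − 2x_K².
∂π/∂x_K = 160 − x_O − 4x_K = 0, so x_K = 40 − 0.25x_O.
The best-response slope dx_K/dx_O = −0.25 < 0: the reaction function is downward-sloping, so the choices are strategic substitutes.

strategic substitutes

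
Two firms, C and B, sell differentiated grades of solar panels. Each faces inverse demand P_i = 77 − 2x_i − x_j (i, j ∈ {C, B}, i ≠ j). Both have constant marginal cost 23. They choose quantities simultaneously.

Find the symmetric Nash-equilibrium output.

Firm C's profit: π = x_C(77 − 2x_C − x_B) − 23x_C.
∂π/∂x_C = 54 − 4x_C − x_B = 0 ⇒ x_C = 13.5 − 0.25x_B.
The game is symmetric, so in equilibrium x_B = x_C: the reaction function gives 1.25x_C = 13.5, hence x_C = 10.8.

10.8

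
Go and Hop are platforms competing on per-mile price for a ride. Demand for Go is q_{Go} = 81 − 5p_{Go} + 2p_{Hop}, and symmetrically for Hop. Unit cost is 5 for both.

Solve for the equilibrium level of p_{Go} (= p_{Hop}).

Go's profit: π = (p_{Go} − 5)(81 − 5p_{Go} + 2p_{Hop}).
∂π/∂p_{Go} = 106 − 10p_{Go} + 2p_{Hop} = 0 ⇒ p_{Go} = 10.6 + 0.2p_{Hop}.
By symmetry p_{Hop} = p_{Go}; substituting into the reaction function, 0.8p_{Go} = 10.6 and p_{Go} = 13.25.

13.25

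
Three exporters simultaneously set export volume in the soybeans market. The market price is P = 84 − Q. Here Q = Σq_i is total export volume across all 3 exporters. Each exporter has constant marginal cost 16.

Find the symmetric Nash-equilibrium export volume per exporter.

A representative exporter's profit is π_i = q_i(84 − Q) − 16q_i, with Q = q_i + Σ_{j≠i} q_j.
First-order condition: 68 − 2q_i − Σ_{j≠i} q_j = 0.
In a symmetric equilibrium every exporter chooses the same q, so Σ_{j≠i} q_j = 2q. The condition becomes 68 − 4q = 0, giving q = 68/4 = 17.

17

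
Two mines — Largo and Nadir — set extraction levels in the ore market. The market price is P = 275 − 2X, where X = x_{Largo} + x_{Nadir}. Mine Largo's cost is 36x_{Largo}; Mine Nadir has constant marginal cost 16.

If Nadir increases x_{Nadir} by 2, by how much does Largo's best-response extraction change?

-1

Mine Largo's profit: π = x_{Largo}(275 − 2(x_{Largo} + x_{Nadir})) − 36x_{Largo}.
∂π/∂x_{Largo} = 239 − 4x_{Largo} − 2x_{Nadir} = 0, so x_{Largo} = 59.75 − 0.5x_{Nadir}.
The reaction-function slope is −0.5, so a 2-unit rise in x_{Nadir} moves x_{Largo} by −0.5 × 2 = −1. Largo's best response falls — the actions are strategic substitutes.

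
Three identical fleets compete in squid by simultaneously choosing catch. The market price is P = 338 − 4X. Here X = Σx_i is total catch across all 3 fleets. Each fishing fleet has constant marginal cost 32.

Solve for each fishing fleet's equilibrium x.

A representative fishing fleet's profit is π_i = x_i(338 − 4X) − 32x_i, with X = x_i + Σ_{j≠i} x_j.
First-order condition: 306 − 8x_i − 4Σ_{j≠i} x_j = 0.
With identical fishing fleets, set every x_j = x: then 306 − 8x − 8x = 0, i.e. x = 306/16 = 19.125.

19.125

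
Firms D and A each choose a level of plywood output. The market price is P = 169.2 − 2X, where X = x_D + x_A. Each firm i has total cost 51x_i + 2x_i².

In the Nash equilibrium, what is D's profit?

Firm D's profit: π = x_D(169.2 − 2(x_D + x_A)) − 51x_D − 2x_D².
∂π/∂x_D = 118.2 − 8x_D − 2x_A = 0, so x_D = 14.775 − 0.25x_A.
The game is symmetric, so in equilibrium x_A = x_D: the reaction function gives 1.25x_D = 14.775, hence x_D = 11.82.
Price P = 169.2 − 2·23.64 = 121.92.
D's profit: (121.92 − 51)·11.82 − 2(11.82)² = 558.8496.

558.8496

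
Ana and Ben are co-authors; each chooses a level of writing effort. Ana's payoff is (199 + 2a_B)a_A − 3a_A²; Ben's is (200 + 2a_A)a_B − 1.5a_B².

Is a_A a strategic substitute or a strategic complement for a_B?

Expanding Ana's payoff: 199a_A + 2a_Ba_A − 3a_A².
∂π/∂a_A = 199 + 2a_B − 6a_A = 0, so a_A = 199/6 + (1/3)a_B.
The best-response slope da_A/da_B = 1/3 > 0: the reaction function is upward-sloping, so the choices are strategic complements.

strategic complements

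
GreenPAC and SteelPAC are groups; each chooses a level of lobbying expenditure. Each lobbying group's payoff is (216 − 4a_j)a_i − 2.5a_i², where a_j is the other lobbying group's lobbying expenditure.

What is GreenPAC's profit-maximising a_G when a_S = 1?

42.4

GreenPAC's payoff is (216 − 4a_S)a_G − 2.5a_G².
∂π/∂a_G = 216 − 4a_S − 5a_G = 0, so a_G = 43.2 − 0.8a_S.
At a_S = 1: a_G = 43.2 − 0.8·1 = 42.4.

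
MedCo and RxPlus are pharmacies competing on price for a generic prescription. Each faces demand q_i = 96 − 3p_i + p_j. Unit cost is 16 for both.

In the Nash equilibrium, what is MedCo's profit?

MedCo's profit: π = (p_{MedCo} − 16)(96 − 3p_{MedCo} + p_{RxPlus}).
∂π/∂p_{MedCo} = 144 − 6p_{MedCo} + p_{RxPlus} = 0 ⇒ p_{MedCo} = 24 + (1/6)p_{RxPlus}.
The game is symmetric, so in equilibrium p_{RxPlus} = p_{MedCo}: the reaction function gives (5/6)p_{MedCo} = 24, hence p_{MedCo} = 28.8.
q_{MedCo} = 96 − 3·28.8 + 28.8 = 38.4.
Profit = (28.8 − 16)·38.4 = 491.52.

491.52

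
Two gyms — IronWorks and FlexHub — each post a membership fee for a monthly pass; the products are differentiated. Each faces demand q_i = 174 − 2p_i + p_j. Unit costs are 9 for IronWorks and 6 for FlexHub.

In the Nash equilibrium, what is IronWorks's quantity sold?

109.2

IronWorks's profit: π = (p_{IronWorks} − 9)(174 − 2p_{IronWorks} + p_{FlexHub}).
∂π/∂p_{IronWorks} = 192 − 4p_{IronWorks} + p_{FlexHub} = 0 ⇒ p_{IronWorks} = 48 + 0.25p_{FlexHub}.
Similarly p_{FlexHub} = 46.5 + 0.25p_{IronWorks}.
Plugging p_{FlexHub} into IronWorks's best response: p_{IronWorks} = 48 + 0.25(46.5 + 0.25p_{IronWorks}) ⇒ 0.9375p_{IronWorks} = 59.625, so p_{IronWorks} = 63.6.
Then p_{FlexHub} = 46.5 + 0.25·63.6 = 62.4.
q_{IronWorks} = 174 − 2·63.6 + 62.4 = 109.2.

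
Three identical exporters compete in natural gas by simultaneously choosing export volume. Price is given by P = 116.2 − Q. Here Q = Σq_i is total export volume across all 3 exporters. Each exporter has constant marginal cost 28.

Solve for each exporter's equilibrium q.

22.05

A representative exporter's profit is π_i = q_i(116.2 − Q) − 28q_i, with Q = q_i + Σ_{j≠i} q_j.
First-order condition: 88.2 − 2q_i − Σ_{j≠i} q_j = 0.
With identical exporters, set every q_j = q: then 88.2 − 2q − 2q = 0, i.e. q = 88.2/4 = 22.05.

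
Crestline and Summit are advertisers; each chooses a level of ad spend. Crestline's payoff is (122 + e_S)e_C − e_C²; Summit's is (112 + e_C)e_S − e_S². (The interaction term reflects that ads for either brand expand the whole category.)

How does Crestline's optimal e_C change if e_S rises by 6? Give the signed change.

3

Expanding Crestline's payoff: 122e_C + e_Se_C − e_C².
∂π/∂e_C = 122 + e_S − 2e_C = 0, so e_C = 61 + 0.5e_S.
The reaction-function slope is 0.5, so a 6-unit rise in e_S moves e_C by 0.5 × 6 = 3. Crestline's best response rises — the actions are strategic complements.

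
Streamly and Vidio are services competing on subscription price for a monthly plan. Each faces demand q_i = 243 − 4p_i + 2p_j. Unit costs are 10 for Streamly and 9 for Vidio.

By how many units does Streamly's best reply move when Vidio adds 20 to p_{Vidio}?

Streamly's profit: π = (p_{Streamly} − 10)(243 − 4p_{Streamly} + 2p_{Vidio}).
∂π/∂p_{Streamly} = 283 − 8p_{Streamly} + 2p_{Vidio} = 0 ⇒ p_{Streamly} = 35.375 + 0.25p_{Vidio}.
The reaction-function slope is 0.25, so a 20-unit rise in p_{Vidio} moves p_{Streamly} by 0.25 × 20 = 5. Streamly's best response rises — the actions are strategic complements.

5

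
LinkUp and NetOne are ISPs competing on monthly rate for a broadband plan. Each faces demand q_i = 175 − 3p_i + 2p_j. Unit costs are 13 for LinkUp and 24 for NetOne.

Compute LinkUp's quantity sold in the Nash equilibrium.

127.6875

LinkUp's profit: π = (p_{LinkUp} − 13)(175 − 3p_{LinkUp} + 2p_{NetOne}).
∂π/∂p_{LinkUp} = 214 − 6p_{LinkUp} + 2p_{NetOne} = 0 ⇒ p_{LinkUp} = 107/3 + (1/3)p_{NetOne}.
Similarly p_{NetOne} = 247/6 + (1/3)p_{LinkUp}.
Solving the two reaction functions simultaneously: (1 − (1/3)(1/3))p_{LinkUp} = 107/3 + (1/3)·(247/6), so (8/9)p_{LinkUp} = 889/18 and p_{LinkUp} = 55.5625.
Then p_{NetOne} = 247/6 + (1/3)·55.5625 = 59.6875.
q_{LinkUp} = 175 − 3·55.5625 + 2·59.6875 = 127.6875.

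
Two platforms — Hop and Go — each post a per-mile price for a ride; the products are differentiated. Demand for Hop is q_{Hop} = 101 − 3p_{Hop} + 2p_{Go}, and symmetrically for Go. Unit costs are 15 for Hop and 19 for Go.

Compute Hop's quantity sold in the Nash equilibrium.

66.75

Hop's profit: π = (p_{Hop} − 15)(101 − 3p_{Hop} + 2p_{Go}).
∂π/∂p_{Hop} = 146 − 6p_{Hop} + 2p_{Go} = 0 ⇒ p_{Hop} = 73/3 + (1/3)p_{Go}.
Similarly p_{Go} = 79/3 + (1/3)p_{Hop}.
Substituting the second reaction function into the first: p_{Hop} = 73/3 + (1/3)(79/3 + (1/3)p_{Hop}), which gives (8/9)p_{Hop} = 298/9 ⇒ p_{Hop} = 37.25.
Then p_{Go} = 79/3 + (1/3)·37.25 = 38.75.
q_{Hop} = 101 − 3·37.25 + 2·38.75 = 66.75.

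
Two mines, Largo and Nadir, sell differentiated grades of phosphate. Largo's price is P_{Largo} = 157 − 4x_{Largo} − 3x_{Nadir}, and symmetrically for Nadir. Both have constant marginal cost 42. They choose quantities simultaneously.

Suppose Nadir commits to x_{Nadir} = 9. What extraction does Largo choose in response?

11

Mine Largo's profit: π = x_{Largo}(157 − 4x_{Largo} − 3x_{Nadir}) − 42x_{Largo}.
∂π/∂x_{Largo} = 115 − 8x_{Largo} − 3x_{Nadir} = 0 ⇒ x_{Largo} = 14.375 − 0.375x_{Nadir}.
At x_{Nadir} = 9: x_{Largo} = 14.375 − 0.375·9 = 11.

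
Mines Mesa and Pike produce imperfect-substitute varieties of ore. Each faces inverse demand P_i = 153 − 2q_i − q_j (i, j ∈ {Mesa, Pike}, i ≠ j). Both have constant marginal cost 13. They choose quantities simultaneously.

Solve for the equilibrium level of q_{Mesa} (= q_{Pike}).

Mine Mesa's profit: π = q_{Mesa}(153 − 2q_{Mesa} − q_{Pike}) − 13q_{Mesa}.
∂π/∂q_{Mesa} = 140 − 4q_{Mesa} − q_{Pike} = 0 ⇒ q_{Mesa} = 35 − 0.25q_{Pike}.
By symmetry q_{Pike} = q_{Mesa}; substituting into the reaction function, 1.25q_{Mesa} = 35 and q_{Mesa} = 28.

28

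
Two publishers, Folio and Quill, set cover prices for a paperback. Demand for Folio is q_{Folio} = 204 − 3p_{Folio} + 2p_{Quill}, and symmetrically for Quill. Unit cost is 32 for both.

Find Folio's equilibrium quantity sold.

129

Folio's profit: π = (p_{Folio} − 32)(204 − 3p_{Folio} + 2p_{Quill}).
∂π/∂p_{Folio} = 300 − 6p_{Folio} + 2p_{Quill} = 0 ⇒ p_{Folio} = 50 + (1/3)p_{Quill}.
By symmetry p_{Quill} = p_{Folio}; substituting into the reaction function, (2/3)p_{Folio} = 50 and p_{Folio} = 75.
q_{Folio} = 204 − 3·75 + 2·75 = 129.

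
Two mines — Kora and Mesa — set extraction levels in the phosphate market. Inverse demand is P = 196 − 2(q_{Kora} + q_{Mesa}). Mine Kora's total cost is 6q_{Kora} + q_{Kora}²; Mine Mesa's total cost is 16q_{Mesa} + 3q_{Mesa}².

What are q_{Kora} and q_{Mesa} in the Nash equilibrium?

27.5, 12.5

Mine Kora's profit: π = q_{Kora}(196 − 2(q_{Kora} + q_{Mesa})) − 6q_{Kora} − q_{Kora}².
∂π/∂q_{Kora} = 190 − 6q_{Kora} − 2q_{Mesa} = 0, so q_{Kora} = 95/3 − (1/3)q_{Mesa}.
For Mesa: ∂π/∂q_{Mesa} = 180 − 10q_{Mesa} − 2q_{Kora} = 0 ⇒ q_{Mesa} = 18 − 0.2q_{Kora}.
Solving the two reaction functions simultaneously: (1 − (−1/3)(−0.2))q_{Kora} = 95/3 − (1/3)·18, so (14/15)q_{Kora} = 77/3 and q_{Kora} = 27.5.
Then q_{Mesa} = 18 − 0.2·27.5 = 12.5.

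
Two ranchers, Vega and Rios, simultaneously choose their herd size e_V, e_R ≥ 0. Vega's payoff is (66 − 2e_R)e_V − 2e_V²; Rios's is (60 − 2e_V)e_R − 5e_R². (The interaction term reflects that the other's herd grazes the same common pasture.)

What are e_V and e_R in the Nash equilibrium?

15, 3

Expanding Vega's payoff: 66e_V − 2e_Re_V − 2e_V².
∂π/∂e_V = 66 − 2e_R − 4e_V = 0, so e_V = 16.5 − 0.5e_R.
Likewise for Rios: e_R = 6 − 0.2e_V.
Substituting the second reaction function into the first: e_V = 16.5 − 0.5(6 − 0.2e_V), which gives 0.9e_V = 13.5 ⇒ e_V = 15.
Then e_R = 6 − 0.2·15 = 3.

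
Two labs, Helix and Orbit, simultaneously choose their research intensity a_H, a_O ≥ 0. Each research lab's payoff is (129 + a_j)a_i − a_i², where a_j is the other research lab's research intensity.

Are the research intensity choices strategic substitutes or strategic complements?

strategic complements

Helix's payoff is (129 + a_O)a_H − a_H².
∂π/∂a_H = 129 + a_O − 2a_H = 0, so a_H = 64.5 + 0.5a_O.
The best-response slope da_H/da_O = 0.5 > 0: the reaction function is upward-sloping, so the choices are strategic complements.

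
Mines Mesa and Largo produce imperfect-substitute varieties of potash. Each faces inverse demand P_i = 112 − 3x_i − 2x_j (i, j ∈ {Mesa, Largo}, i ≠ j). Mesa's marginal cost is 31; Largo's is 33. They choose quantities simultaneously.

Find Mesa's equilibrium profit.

Mine Mesa's profit: π = x_{Mesa}(112 − 3x_{Mesa} − 2x_{Largo}) − 31x_{Mesa}.
∂π/∂x_{Mesa} = 81 − 6x_{Mesa} − 2x_{Largo} = 0 ⇒ x_{Mesa} = 13.5 − (1/3)x_{Largo}.
Similarly x_{Largo} = 79/6 − (1/3)x_{Mesa}.
Plugging x_{Largo} into Mesa's best response: x_{Mesa} = 13.5 − (1/3)(79/6 − (1/3)x_{Mesa}) ⇒ (8/9)x_{Mesa} = 82/9, so x_{Mesa} = 10.25.
Then x_{Largo} = 79/6 − (1/3)·10.25 = 9.75.
P_{Mesa} = 112 − 3·10.25 − 2·9.75 = 61.75.
Profit = (61.75 − 31)·10.25 = 315.1875.

315.1875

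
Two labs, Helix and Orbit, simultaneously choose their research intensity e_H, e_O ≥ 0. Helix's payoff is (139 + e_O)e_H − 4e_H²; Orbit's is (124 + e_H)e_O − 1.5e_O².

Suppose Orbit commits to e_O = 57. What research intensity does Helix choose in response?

24.5

Expanding Helix's payoff: 139e_H + e_Oe_H − 4e_H².
∂π/∂e_H = 139 + e_O − 8e_H = 0, so e_H = 17.375 + 0.125e_O.
At e_O = 57: e_H = 17.375 + 0.125·57 = 24.5.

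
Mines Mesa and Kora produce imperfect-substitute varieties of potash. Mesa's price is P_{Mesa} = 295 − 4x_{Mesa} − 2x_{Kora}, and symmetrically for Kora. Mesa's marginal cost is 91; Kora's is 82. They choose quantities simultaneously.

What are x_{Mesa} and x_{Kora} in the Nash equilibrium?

Mine Mesa's profit: π = x_{Mesa}(295 − 4x_{Mesa} − 2x_{Kora}) − 91x_{Mesa}.
∂π/∂x_{Mesa} = 204 − 8x_{Mesa} − 2x_{Kora} = 0 ⇒ x_{Mesa} = 25.5 − 0.25x_{Kora}.
Similarly x_{Kora} = 26.625 − 0.25x_{Mesa}.
Solving the two reaction functions simultaneously: (1 − (−0.25)(−0.25))x_{Mesa} = 25.5 − 0.25·26.625, so 0.9375x_{Mesa} = 603/32 and x_{Mesa} = 20.1.
Then x_{Kora} = 26.625 − 0.25·20.1 = 21.6.

20.1, 21.6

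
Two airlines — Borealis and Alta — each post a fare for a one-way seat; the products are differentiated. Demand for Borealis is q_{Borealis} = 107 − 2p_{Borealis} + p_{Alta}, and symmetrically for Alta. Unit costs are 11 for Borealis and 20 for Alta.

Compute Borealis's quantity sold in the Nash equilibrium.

Borealis's profit: π = (p_{Borealis} − 11)(107 − 2p_{Borealis} + p_{Alta}).
∂π/∂p_{Borealis} = 129 − 4p_{Borealis} + p_{Alta} = 0 ⇒ p_{Borealis} = 32.25 + 0.25p_{Alta}.
Similarly p_{Alta} = 36.75 + 0.25p_{Borealis}.
Plugging p_{Alta} into Borealis's best response: p_{Borealis} = 32.25 + 0.25(36.75 + 0.25p_{Borealis}) ⇒ 0.9375p_{Borealis} = 41.4375, so p_{Borealis} = 44.2.
Then p_{Alta} = 36.75 + 0.25·44.2 = 47.8.
q_{Borealis} = 107 − 2·44.2 + 47.8 = 66.4.

66.4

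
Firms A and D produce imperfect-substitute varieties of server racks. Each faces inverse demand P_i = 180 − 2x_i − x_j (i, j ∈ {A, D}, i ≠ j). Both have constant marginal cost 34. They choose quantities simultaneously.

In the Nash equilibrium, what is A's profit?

1705.28

Firm A's profit: π = x_A(180 − 2x_A − x_D) − 34x_A.
∂π/∂x_A = 146 − 4x_A − x_D = 0 ⇒ x_A = 36.5 − 0.25x_D.
Setting x_A = x_D in the reaction function: x_A = 36.5 − 0.25x_A, so x_A = 36.5 / 1.25 = 29.2.
P_A = 180 − 2·29.2 − 29.2 = 92.4.
Profit = (92.4 − 34)·29.2 = 1705.28.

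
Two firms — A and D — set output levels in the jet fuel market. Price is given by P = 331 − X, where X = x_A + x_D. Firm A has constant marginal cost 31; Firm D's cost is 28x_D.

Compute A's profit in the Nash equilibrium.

Firm A's profit: π = x_A(331 − (x_A + x_D)) − 31x_A.
∂π/∂x_A = 300 − 2x_A − x_D = 0, so x_A = 150 − 0.5x_D.
By the same steps for D: x_D = 151.5 − 0.5x_A.
Solving the two reaction functions simultaneously: (1 − (−0.5)(−0.5))x_A = 150 − 0.5·151.5, so 0.75x_A = 74.25 and x_A = 99.
Then x_D = 151.5 − 0.5·99 = 102.
Price P = 331 − 201 = 130.
A's profit: (130 − 31)·99 = 9801.

9801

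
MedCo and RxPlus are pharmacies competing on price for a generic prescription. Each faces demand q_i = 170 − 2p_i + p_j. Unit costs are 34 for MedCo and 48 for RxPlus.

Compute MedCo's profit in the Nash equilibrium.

4455.68

MedCo's profit: π = (p_{MedCo} − 34)(170 − 2p_{MedCo} + p_{RxPlus}).
∂π/∂p_{MedCo} = 238 − 4p_{MedCo} + p_{RxPlus} = 0 ⇒ p_{MedCo} = 59.5 + 0.25p_{RxPlus}.
Similarly p_{RxPlus} = 66.5 + 0.25p_{MedCo}.
Solving the two reaction functions simultaneously: (1 − (0.25)(0.25))p_{MedCo} = 59.5 + 0.25·66.5, so 0.9375p_{MedCo} = 76.125 and p_{MedCo} = 81.2.
Then p_{RxPlus} = 66.5 + 0.25·81.2 = 86.8.
q_{MedCo} = 170 − 2·81.2 + 86.8 = 94.4.
Profit = (81.2 − 34)·94.4 = 4455.68.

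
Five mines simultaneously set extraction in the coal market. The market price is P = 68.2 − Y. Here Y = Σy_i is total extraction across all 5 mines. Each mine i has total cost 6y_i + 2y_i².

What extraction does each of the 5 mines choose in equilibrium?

6.22

A representative mine's profit is π_i = y_i(68.2 − Y) − 6y_i − 2y_i², with Y = y_i + Σ_{j≠i} y_j.
First-order condition: 62.2 − 6y_i − Σ_{j≠i} y_j = 0.
Imposing symmetry (y_j = y for all j) turns Σ_{j≠i} y_j into 4y, so 62.2 = 10y and y = 6.22.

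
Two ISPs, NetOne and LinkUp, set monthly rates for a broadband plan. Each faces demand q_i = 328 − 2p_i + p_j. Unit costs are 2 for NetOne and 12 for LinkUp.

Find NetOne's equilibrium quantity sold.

NetOne's profit: π = (p_{NetOne} − 2)(328 − 2p_{NetOne} + p_{LinkUp}).
∂π/∂p_{NetOne} = 332 − 4p_{NetOne} + p_{LinkUp} = 0 ⇒ p_{NetOne} = 83 + 0.25p_{LinkUp}.
Similarly p_{LinkUp} = 88 + 0.25p_{NetOne}.
Substituting the second reaction function into the first: p_{NetOne} = 83 + 0.25(88 + 0.25p_{NetOne}), which gives 0.9375p_{NetOne} = 105 ⇒ p_{NetOne} = 112.
Then p_{LinkUp} = 88 + 0.25·112 = 116.
q_{NetOne} = 328 − 2·112 + 116 = 220.

220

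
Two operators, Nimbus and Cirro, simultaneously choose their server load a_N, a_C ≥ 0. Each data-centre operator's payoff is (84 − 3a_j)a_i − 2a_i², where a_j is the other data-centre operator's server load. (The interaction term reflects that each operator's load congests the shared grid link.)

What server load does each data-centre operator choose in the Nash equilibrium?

12

Nimbus's payoff is (84 − 3a_C)a_N − 2a_N².
∂π/∂a_N = 84 − 3a_C − 4a_N = 0, so a_N = 21 − 0.75a_C.
The game is symmetric, so in equilibrium a_C = a_N: the reaction function gives 1.75a_N = 21, hence a_N = 12.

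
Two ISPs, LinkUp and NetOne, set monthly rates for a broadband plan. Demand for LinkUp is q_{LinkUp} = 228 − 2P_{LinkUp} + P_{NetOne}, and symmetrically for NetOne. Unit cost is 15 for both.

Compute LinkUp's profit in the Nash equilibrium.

10082

LinkUp's profit: π = (P_{LinkUp} − 15)(228 − 2P_{LinkUp} + P_{NetOne}).
∂π/∂P_{LinkUp} = 258 − 4P_{LinkUp} + P_{NetOne} = 0 ⇒ P_{LinkUp} = 64.5 + 0.25P_{NetOne}.
The game is symmetric, so in equilibrium P_{NetOne} = P_{LinkUp}: the reaction function gives 0.75P_{LinkUp} = 64.5, hence P_{LinkUp} = 86.
q_{LinkUp} = 228 − 2·86 + 86 = 142.
Profit = (86 − 15)·142 = 10082.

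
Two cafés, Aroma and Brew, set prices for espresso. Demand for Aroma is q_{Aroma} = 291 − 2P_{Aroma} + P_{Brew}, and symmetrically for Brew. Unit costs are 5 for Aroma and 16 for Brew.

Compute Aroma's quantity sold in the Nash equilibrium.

Aroma's profit: π = (P_{Aroma} − 5)(291 − 2P_{Aroma} + P_{Brew}).
∂π/∂P_{Aroma} = 301 − 4P_{Aroma} + P_{Brew} = 0 ⇒ P_{Aroma} = 75.25 + 0.25P_{Brew}.
Similarly P_{Brew} = 80.75 + 0.25P_{Aroma}.
Substituting the second reaction function into the first: P_{Aroma} = 75.25 + 0.25(80.75 + 0.25P_{Aroma}), which gives 0.9375P_{Aroma} = 95.4375 ⇒ P_{Aroma} = 101.8.
Then P_{Brew} = 80.75 + 0.25·101.8 = 106.2.
q_{Aroma} = 291 − 2·101.8 + 106.2 = 193.6.

193.6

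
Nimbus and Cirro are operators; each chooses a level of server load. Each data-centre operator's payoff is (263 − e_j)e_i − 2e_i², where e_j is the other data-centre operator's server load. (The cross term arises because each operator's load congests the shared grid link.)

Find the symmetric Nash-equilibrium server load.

52.6

Nimbus's payoff is (263 − e_C)e_N − 2e_N².
∂π/∂e_N = 263 − e_C − 4e_N = 0, so e_N = 65.75 − 0.25e_C.
By symmetry e_C = e_N; substituting into the reaction function, 1.25e_N = 65.75 and e_N = 52.6.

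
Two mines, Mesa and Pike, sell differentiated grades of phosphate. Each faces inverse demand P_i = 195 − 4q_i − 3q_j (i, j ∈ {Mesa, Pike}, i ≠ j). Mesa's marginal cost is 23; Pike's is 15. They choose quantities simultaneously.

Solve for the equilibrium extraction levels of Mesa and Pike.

Mine Mesa's profit: π = q_{Mesa}(195 − 4q_{Mesa} − 3q_{Pike}) − 23q_{Mesa}.
∂π/∂q_{Mesa} = 172 − 8q_{Mesa} − 3q_{Pike} = 0 ⇒ q_{Mesa} = 21.5 − 0.375q_{Pike}.
Similarly q_{Pike} = 22.5 − 0.375q_{Mesa}.
Plugging q_{Pike} into Mesa's best response: q_{Mesa} = 21.5 − 0.375(22.5 − 0.375q_{Mesa}) ⇒ (55/64)q_{Mesa} = 13.0625, so q_{Mesa} = 15.2.
Then q_{Pike} = 22.5 − 0.375·15.2 = 16.8.

15.2, 16.8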